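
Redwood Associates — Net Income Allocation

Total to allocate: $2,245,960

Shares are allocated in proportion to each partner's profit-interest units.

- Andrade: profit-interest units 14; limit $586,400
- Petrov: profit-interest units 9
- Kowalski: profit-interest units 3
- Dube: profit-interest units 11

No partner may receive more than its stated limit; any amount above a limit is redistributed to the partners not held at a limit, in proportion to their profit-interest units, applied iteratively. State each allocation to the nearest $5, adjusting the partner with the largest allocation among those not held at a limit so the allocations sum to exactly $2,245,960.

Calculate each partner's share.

Andrade: $586,400 · Petrov: $649,395 · Kowalski: $216,465 · Dube: $793,700

Sum of profit-interest units: 37.
Unconstrained shares: Andrade 849,822.70; Petrov 546,314.59; Kowalski 182,104.86; Dube 667,717.84.
Held at cap: Andrade ($586,400); residual $1,659,560 reallocated over remaining profit-interest units 23.
Shares after redistribution: Petrov 649,393.04 → $649,395; Kowalski 216,464.35 → $216,465; Dube 793,702.61 → $793,705.
Rounding difference −$5 applied to Dube → $793,700.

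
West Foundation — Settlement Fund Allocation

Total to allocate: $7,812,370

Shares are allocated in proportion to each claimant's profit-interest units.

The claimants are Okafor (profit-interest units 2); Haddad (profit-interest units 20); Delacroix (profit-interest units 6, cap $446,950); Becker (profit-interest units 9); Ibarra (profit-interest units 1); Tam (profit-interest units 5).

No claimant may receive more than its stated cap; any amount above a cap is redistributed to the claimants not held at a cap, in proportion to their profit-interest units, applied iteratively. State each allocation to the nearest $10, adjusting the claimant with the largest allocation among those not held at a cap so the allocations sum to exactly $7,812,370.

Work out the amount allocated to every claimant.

Total profit-interest units = 43.
Pro-rata shares before constraints: Okafor 363,366.05; Haddad 3,633,660.47; Delacroix 1,090,098.14; Becker 1,635,147.21; Ibarra 181,683.02; Tam 908,415.12.
Held at cap: Delacroix ($446,950); remaining pool $7,365,420 reallocated over remaining profit-interest units 37.
Shares after redistribution: Okafor 398,130.81 → $398,130; Haddad 3,981,308.11 → $3,981,310; Becker 1,791,588.65 → $1,791,590; Ibarra 199,065.41 → $199,070; Tam 995,327.03 → $995,330.
Rounding difference −$10 applied to Haddad → $3,981,300.

Okafor: $398,130 | Haddad: $3,981,300 | Delacroix: $446,950 | Becker: $1,791,590 | Ibarra: $199,070 | Tam: $995,330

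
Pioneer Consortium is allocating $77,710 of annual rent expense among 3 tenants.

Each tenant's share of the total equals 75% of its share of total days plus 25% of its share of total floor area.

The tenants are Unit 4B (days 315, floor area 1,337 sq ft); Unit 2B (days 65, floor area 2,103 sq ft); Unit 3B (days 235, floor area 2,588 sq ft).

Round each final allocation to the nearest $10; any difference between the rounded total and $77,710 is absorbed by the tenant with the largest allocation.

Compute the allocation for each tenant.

Unit 4B: $34,160 · Unit 2B: $12,940 · Unit 3B: $30,610

Totals — days 615, floor area 6,028.
Combined weights (75% days + 25% floor area): Unit 4B 0.4396; Unit 2B 0.1665; Unit 3B 0.3939.
Raw shares: Unit 4B 34,161.00; Unit 2B 12,937.65; Unit 3B 30,611.35.
After rounding ($10): Unit 4B $34,160; Unit 2B $12,940; Unit 3B $30,610. Sum = $77,710.
Rounded total matches; no reconciliation needed.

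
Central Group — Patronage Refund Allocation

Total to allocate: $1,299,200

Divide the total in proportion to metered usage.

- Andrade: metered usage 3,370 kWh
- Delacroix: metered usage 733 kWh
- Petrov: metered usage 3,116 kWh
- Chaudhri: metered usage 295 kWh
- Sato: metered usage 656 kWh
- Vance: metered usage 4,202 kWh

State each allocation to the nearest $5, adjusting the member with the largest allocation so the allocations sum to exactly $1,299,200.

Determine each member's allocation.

Andrade: $353,890 | Delacroix: $76,975 | Petrov: $327,215 | Chaudhri: $30,980 | Sato: $68,885 | Vance: $441,255

Combined metered usage = 12,372.
Pro-rata amounts: Andrade 3,370/12,372 × $1,299,200 = 353,888.13; Delacroix 733/12,372 × $1,299,200 = 76,973.29; Petrov 3,116/12,372 × $1,299,200 = 327,215.26; Chaudhri 295/12,372 × $1,299,200 = 30,978.34; Sato 656/12,372 × $1,299,200 = 68,887.42; Vance 4,202/12,372 × $1,299,200 = 441,257.55.
Rounded to nearest $5: Andrade $353,890; Delacroix $76,975; Petrov $327,215; Chaudhri $30,980; Sato $68,885; Vance $441,260. Sum = $1,299,205.
Difference $1,299,200 − $1,299,205 = −$5 applied to largest allocation (Vance): Vance becomes $441,255.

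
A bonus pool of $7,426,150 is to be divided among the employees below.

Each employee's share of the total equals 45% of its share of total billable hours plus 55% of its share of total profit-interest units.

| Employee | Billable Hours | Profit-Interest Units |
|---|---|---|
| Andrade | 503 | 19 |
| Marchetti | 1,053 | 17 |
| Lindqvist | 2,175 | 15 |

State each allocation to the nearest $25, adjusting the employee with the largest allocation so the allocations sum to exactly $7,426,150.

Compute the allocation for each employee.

Billable hours total 3,731; profit-interest units total 51.
Composite weights (45% billable hours + 55% profit-interest units): Andrade 0.2656; Marchetti 0.3103; Lindqvist 0.4241.
Raw shares: Andrade 1,972,157.77; Marchetti 2,304,607.76; Lindqvist 3,149,384.47.
At nearest $25: Andrade $1,972,150; Marchetti $2,304,600; Lindqvist $3,149,375. Sum = $7,426,125.
Difference $7,426,150 − $7,426,125 = +$25 applied to largest allocation (Lindqvist): Lindqvist becomes $3,149,400.

Andrade: $1,972,150 | Marchetti: $2,304,600 | Lindqvist: $3,149,400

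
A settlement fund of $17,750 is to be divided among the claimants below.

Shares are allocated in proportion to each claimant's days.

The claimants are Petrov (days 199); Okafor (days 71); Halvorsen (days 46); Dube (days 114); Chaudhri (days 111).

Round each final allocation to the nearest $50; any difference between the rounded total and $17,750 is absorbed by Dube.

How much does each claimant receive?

Days total: 541.
Proportional shares: Petrov 199/541 × $17,750 = 6,529.11; Okafor 71/541 × $17,750 = 2,329.48; Halvorsen 46/541 × $17,750 = 1,509.24; Dube 114/541 × $17,750 = 3,740.30; Chaudhri 111/541 × $17,750 = 3,641.87.
Rounded to nearest $50: Petrov $6,550; Okafor $2,350; Halvorsen $1,500; Dube $3,750; Chaudhri $3,650. Sum = $17,800.
Difference $17,750 − $17,800 = −$50 applied to Dube: Dube becomes $3,700.

Petrov: $6,550 | Okafor: $2,350 | Halvorsen: $1,500 | Dube: $3,700 | Chaudhri: $3,650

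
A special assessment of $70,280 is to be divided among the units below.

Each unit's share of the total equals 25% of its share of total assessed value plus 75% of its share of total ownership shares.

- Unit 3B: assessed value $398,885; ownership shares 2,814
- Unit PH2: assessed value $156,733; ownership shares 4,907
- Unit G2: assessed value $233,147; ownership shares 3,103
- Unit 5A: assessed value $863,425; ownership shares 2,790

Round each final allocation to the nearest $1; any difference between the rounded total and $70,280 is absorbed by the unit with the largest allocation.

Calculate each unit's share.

Assessed value total 1,652,190; ownership shares total 13,614.
Composite weights (25% assessed value + 75% ownership shares): Unit 3B 0.2154; Unit PH2 0.2940; Unit G2 0.2062; Unit 5A 0.2844.
Raw shares: Unit 3B 15,136.99; Unit PH2 20,665.43; Unit G2 14,493.41; Unit 5A 19,984.16.
Rounded to nearest $1: Unit 3B $15,137; Unit PH2 $20,665; Unit G2 $14,493; Unit 5A $19,984. Sum = $70,279.
Difference $70,280 − $70,279 = +$1 applied to largest allocation (Unit PH2): Unit PH2 becomes $20,666.

Unit 3B: $15,137; Unit PH2: $20,666; Unit G2: $14,493; Unit 5A: $19,984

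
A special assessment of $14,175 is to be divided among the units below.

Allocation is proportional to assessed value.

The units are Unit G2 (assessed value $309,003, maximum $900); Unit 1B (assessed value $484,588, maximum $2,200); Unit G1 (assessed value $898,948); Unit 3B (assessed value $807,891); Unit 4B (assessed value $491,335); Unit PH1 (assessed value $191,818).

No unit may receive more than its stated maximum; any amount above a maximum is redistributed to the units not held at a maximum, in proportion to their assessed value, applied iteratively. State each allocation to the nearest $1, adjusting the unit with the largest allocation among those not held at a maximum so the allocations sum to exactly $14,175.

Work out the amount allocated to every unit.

Combined assessed value = 3,183,583.
Unconstrained shares: Unit G2 1,375.85; Unit 1B 2,157.64; Unit G1 4,002.59; Unit 3B 3,597.16; Unit 4B 2,187.68; Unit PH1 854.08.
Capped: Unit G2 ($900); remaining pool $13,275 reallocated over remaining assessed value 2,874,580.
Capped: Unit 1B ($2,200); remaining pool $11,075 reallocated over remaining assessed value 2,389,992.
Shares after redistribution: Unit G1 4,165.64 → $4,166; Unit 3B 3,743.69 → $3,744; Unit 4B 2,276.80 → $2,277; Unit PH1 888.87 → $889.
Rounding difference −$1 applied to Unit G1 → $4,165.

Unit G2: $900; Unit 1B: $2,200; Unit G1: $4,165; Unit 3B: $3,744; Unit 4B: $2,277; Unit PH1: $889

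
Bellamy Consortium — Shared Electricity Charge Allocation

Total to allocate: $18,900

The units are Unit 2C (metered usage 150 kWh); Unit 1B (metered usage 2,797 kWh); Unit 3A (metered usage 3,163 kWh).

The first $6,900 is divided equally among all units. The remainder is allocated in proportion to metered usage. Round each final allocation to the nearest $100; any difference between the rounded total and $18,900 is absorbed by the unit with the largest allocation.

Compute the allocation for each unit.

Unit 2C: $2,600 · Unit 1B: $7,800 · Unit 3A: $8,500

First tranche $6,900 split equally: $2,300 each.
Remainder $12,000 by metered usage (total 6,110): Unit 2C 294.60 → $300; Unit 1B 5,493.29 → $5,500; Unit 3A 6,212.11 → $6,200.
Totals: Unit 2C $2,300 + $300 = $2,600; Unit 1B $2,300 + $5,500 = $7,800; Unit 3A $2,300 + $6,200 = $8,500.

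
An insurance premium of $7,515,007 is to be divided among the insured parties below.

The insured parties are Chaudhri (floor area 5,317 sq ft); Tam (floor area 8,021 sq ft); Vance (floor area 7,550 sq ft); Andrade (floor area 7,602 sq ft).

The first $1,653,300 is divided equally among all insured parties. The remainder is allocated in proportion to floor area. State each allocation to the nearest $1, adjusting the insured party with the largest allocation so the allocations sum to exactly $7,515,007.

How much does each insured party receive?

Equal tier: $1,653,300 ÷ 4 = $413,325 apiece.
Remainder $5,861,707 by floor area (total 28,490): Chaudhri 1,093,952.13 → $1,093,952; Tam 1,650,289.64 → $1,650,290; Vance 1,553,383.22 → $1,553,383; Andrade 1,564,082.02 → $1,564,082.
Totals: Chaudhri $413,325 + $1,093,952 = $1,507,277; Tam $413,325 + $1,650,290 = $2,063,615; Vance $413,325 + $1,553,383 = $1,966,708; Andrade $413,325 + $1,564,082 = $1,977,407.

Chaudhri: $1,507,277 | Tam: $2,063,615 | Vance: $1,966,708 | Andrade: $1,977,407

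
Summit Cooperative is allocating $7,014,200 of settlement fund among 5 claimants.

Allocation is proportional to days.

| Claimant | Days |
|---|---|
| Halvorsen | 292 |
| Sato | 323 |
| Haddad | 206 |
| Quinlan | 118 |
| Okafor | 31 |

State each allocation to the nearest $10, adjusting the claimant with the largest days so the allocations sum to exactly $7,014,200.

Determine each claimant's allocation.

Sum of days: 292 + 323 + 206 + 118 + 31 = 970.
Unrounded shares: Halvorsen 2,111,491.13; Sato 2,335,656.29; Haddad 1,489,613.61; Quinlan 853,273.81; Okafor 224,165.15.
Rounded to nearest $10: Halvorsen $2,111,490; Sato $2,335,660; Haddad $1,489,610; Quinlan $853,270; Okafor $224,170. Sum = $7,014,200.
Sum already equals the total — no adjustment.

Halvorsen: $2,111,490; Sato: $2,335,660; Haddad: $1,489,610; Quinlan: $853,270; Okafor: $224,170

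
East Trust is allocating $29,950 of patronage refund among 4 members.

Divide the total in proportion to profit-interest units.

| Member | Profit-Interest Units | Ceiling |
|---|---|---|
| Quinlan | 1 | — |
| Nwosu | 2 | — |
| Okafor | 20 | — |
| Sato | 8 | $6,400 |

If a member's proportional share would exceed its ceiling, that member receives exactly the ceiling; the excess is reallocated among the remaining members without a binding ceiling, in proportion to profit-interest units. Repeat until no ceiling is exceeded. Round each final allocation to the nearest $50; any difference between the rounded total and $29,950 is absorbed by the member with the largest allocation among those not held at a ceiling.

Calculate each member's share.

Quinlan: $1,000; Nwosu: $2,050; Okafor: $20,500; Sato: $6,400

Profit-interest units total: 31.
Pro-rata shares before constraints: Quinlan 966.13; Nwosu 1,932.26; Okafor 19,322.58; Sato 7,729.03.
Held at cap: Sato ($6,400); residual $23,550 reallocated over remaining profit-interest units 23.
Shares after redistribution: Quinlan 1,023.91 → $1,000; Nwosu 2,047.83 → $2,050; Okafor 20,478.26 → $20,500.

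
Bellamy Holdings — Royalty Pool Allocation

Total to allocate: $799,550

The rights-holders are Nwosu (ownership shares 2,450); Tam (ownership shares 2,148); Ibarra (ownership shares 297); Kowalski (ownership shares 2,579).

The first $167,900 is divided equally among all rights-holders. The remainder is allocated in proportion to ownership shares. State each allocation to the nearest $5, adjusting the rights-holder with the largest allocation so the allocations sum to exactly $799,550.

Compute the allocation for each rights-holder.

Nwosu: $249,030; Tam: $223,510; Ibarra: $67,075; Kowalski: $259,935

Equal tier: $167,900 ÷ 4 = $41,975 apiece.
Remainder $631,650 by ownership shares (total 7,474): Nwosu 207,056.80 → $207,055; Tam 181,533.88 → $181,535; Ibarra 25,100.35 → $25,100; Kowalski 217,958.97 → $217,960.
Totals: Nwosu $41,975 + $207,055 = $249,030; Tam $41,975 + $181,535 = $223,510; Ibarra $41,975 + $25,100 = $67,075; Kowalski $41,975 + $217,960 = $259,935.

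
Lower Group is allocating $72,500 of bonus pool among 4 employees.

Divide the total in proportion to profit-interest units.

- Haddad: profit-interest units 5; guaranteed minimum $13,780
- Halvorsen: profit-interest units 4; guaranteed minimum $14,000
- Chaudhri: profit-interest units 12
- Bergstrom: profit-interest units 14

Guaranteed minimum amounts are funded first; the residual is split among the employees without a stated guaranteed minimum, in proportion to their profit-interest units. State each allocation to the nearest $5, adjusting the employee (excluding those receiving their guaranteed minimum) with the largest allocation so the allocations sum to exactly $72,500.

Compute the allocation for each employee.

Fund the minimums — Haddad $13,780; Halvorsen $14,000. Remaining pool $44,720.
Remaining pool split over remaining profit-interest units 26: Chaudhri 20,640.00 → $20,640; Bergstrom 24,080.00 → $24,080.

Haddad: $13,780; Halvorsen: $14,000; Chaudhri: $20,640; Bergstrom: $24,080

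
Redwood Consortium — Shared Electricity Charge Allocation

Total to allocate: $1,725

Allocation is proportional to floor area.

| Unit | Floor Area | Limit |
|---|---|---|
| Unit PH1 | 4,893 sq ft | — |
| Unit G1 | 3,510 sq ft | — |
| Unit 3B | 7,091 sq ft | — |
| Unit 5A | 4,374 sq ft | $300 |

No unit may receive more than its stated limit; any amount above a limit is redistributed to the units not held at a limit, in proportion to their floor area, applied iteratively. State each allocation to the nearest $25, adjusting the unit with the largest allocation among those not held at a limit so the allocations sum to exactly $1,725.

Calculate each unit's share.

Floor area total: 19,868.
Unconstrained shares: Unit PH1 424.83; Unit G1 304.75; Unit 3B 615.66; Unit 5A 379.76.
Capped: Unit 5A ($300); remaining pool $1,425 reallocated over remaining floor area 15,494.
Redistributed shares: Unit PH1 450.01 → $450; Unit G1 322.82 → $325; Unit 3B 652.17 → $650.

Unit PH1: $450; Unit G1: $325; Unit 3B: $650; Unit 5A: $300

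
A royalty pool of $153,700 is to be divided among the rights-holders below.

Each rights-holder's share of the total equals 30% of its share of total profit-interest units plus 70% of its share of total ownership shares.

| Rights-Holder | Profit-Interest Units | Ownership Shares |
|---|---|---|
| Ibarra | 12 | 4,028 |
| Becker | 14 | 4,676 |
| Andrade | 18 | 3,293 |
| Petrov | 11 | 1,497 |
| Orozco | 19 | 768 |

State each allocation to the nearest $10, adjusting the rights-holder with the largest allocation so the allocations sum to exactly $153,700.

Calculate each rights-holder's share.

Totals — profit-interest units 74, ownership shares 14,262.
Combined weights (30% profit-interest units + 70% ownership shares): Ibarra 0.2463; Becker 0.2863; Andrade 0.2346; Petrov 0.1181; Orozco 0.1147.
Pro-rata amounts: Ibarra 37,863.82; Becker 43,998.43; Andrade 36,057.75; Petrov 18,147.29; Orozco 17,632.71.
Rounded to nearest $10: Ibarra $37,860; Becker $44,000; Andrade $36,060; Petrov $18,150; Orozco $17,630. Sum = $153,700.
Rounded total matches; no reconciliation needed.

Ibarra: $37,860 | Becker: $44,000 | Andrade: $36,060 | Petrov: $18,150 | Orozco: $17,630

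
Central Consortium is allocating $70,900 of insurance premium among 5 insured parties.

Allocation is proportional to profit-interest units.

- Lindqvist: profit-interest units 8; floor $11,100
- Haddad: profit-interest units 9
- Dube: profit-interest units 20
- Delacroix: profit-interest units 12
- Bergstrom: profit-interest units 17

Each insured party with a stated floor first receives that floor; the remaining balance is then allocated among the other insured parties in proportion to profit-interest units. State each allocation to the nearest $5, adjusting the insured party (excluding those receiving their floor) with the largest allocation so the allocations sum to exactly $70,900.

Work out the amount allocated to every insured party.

Lindqvist: $11,100 | Haddad: $9,280 | Dube: $20,620 | Delacroix: $12,370 | Bergstrom: $17,530

Guaranteed amounts: Lindqvist $11,100. Remaining pool $59,800.
Remaining pool split over remaining profit-interest units 58: Haddad 9,279.31 → $9,280; Dube 20,620.69 → $20,620; Delacroix 12,372.41 → $12,370; Bergstrom 17,527.59 → $17,530.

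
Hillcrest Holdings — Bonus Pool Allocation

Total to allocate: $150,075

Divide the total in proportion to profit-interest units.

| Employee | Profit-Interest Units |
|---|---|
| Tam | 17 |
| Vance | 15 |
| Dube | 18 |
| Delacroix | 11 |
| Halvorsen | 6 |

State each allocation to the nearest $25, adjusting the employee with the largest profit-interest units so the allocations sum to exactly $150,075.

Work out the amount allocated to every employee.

Tam: $38,075 · Vance: $33,600 · Dube: $40,300 · Delacroix: $24,650 · Halvorsen: $13,450

Sum of profit-interest units: 17 + 15 + 18 + 11 + 6 = 67.
Unrounded shares: Tam 38,078.73; Vance 33,598.88; Dube 40,318.66; Delacroix 24,639.18; Halvorsen 13,439.55.
After rounding ($25): Tam $38,075; Vance $33,600; Dube $40,325; Delacroix $24,650; Halvorsen $13,450. Sum = $150,100.
Difference $150,075 − $150,100 = −$25 applied to largest profit-interest units (Dube): Dube becomes $40,300.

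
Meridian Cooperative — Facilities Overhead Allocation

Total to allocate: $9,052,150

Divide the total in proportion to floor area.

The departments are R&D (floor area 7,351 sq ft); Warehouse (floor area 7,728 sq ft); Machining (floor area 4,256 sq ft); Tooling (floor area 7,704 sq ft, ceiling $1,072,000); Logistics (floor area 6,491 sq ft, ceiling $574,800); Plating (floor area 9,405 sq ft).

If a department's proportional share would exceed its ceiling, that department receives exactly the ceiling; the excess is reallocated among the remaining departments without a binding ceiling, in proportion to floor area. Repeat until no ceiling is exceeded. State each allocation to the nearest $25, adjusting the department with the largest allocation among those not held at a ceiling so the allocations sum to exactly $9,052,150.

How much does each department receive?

Total floor area = 42,935.
Proportional shares (ignoring caps): R&D 1,549,839.40; Warehouse 1,629,323.75; Machining 897,308.73; Tooling 1,624,263.74; Logistics 1,368,522.32; Plating 1,982,892.06.
Capped: Tooling ($1,072,000), Logistics ($574,800); balance $7,405,350 reallocated over remaining floor area 28,740.
Shares after redistribution: R&D 1,894,110.22 → $1,894,100; Warehouse 1,991,250.69 → $1,991,250; Machining 1,096,630.81 → $1,096,625; Plating 2,423,358.27 → $2,423,350.
Rounding difference +$25 applied to Plating → $2,423,375.

R&D: $1,894,100 · Warehouse: $1,991,250 · Machining: $1,096,625 · Tooling: $1,072,000 · Logistics: $574,800 · Plating: $2,423,375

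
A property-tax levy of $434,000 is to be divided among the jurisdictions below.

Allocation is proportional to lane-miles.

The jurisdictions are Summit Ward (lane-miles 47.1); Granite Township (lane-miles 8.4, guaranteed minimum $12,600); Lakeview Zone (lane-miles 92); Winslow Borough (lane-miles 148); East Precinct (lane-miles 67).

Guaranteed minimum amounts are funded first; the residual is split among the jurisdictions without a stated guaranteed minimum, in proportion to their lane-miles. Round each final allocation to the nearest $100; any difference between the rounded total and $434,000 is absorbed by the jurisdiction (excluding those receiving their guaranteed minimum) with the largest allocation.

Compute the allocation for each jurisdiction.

Summit Ward: $56,100 · Granite Township: $12,600 · Lakeview Zone: $109,500 · Winslow Borough: $176,100 · East Precinct: $79,700

Fund the minimums — Granite Township $12,600. Residual $421,400.
Residual split over remaining lane-miles 354.1: Summit Ward 56,051.79 → $56,100; Lakeview Zone 109,485.46 → $109,500; Winslow Borough 176,128.78 → $176,100; East Precinct 79,733.97 → $79,700.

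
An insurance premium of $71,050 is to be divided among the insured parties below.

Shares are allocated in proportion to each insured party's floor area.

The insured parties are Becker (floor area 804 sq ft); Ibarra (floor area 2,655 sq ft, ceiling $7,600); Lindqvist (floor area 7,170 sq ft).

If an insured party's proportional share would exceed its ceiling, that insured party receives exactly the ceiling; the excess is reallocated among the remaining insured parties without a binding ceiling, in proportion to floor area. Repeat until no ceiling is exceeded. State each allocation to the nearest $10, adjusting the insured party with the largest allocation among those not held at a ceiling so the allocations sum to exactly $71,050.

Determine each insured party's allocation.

Becker: $6,400; Ibarra: $7,600; Lindqvist: $57,050

Sum of floor area: 10,629.
Unconstrained shares: Becker 5,374.37; Ibarra 17,747.46; Lindqvist 47,928.17.
Cap binds for Ibarra ($7,600); residual $63,450 reallocated over remaining floor area 7,974.
Redistributed shares: Becker 6,397.52 → $6,400; Lindqvist 57,052.48 → $57,050.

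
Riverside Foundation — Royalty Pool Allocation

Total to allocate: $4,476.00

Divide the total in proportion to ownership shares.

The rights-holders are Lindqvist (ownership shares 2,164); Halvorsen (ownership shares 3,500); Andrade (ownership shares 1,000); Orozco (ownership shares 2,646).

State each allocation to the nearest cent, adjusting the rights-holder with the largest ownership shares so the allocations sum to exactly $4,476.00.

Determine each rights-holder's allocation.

Ownership shares total: 2,164 + 3,500 + 1,000 + 2,646 = 9,310.
Unrounded shares: Lindqvist 1,040.3936; Halvorsen 1,682.7068; Andrade 480.7734; Orozco 1,272.1263.
After rounding (cent): Lindqvist $1,040.39; Halvorsen $1,682.71; Andrade $480.77; Orozco $1,272.13. Sum = $4,476.00.
Sum already equals the total — no adjustment.

Lindqvist: $1,040.39 · Halvorsen: $1,682.71 · Andrade: $480.77 · Orozco: $1,272.13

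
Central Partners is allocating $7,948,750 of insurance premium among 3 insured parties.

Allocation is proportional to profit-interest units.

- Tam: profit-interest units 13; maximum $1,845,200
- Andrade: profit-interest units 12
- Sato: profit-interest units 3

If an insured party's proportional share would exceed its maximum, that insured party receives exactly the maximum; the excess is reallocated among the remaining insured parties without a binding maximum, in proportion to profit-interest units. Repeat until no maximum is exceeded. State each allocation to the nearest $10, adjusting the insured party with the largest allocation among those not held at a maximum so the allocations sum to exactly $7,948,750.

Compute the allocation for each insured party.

Combined profit-interest units = 28.
Proportional shares (ignoring caps): Tam 3,690,491.07; Andrade 3,406,607.14; Sato 851,651.79.
Cap binds for Tam ($1,845,200); balance $6,103,550 reallocated over remaining profit-interest units 15.
Remaining shares: Andrade 4,882,840.00 → $4,882,840; Sato 1,220,710.00 → $1,220,710.

Tam: $1,845,200 | Andrade: $4,882,840 | Sato: $1,220,710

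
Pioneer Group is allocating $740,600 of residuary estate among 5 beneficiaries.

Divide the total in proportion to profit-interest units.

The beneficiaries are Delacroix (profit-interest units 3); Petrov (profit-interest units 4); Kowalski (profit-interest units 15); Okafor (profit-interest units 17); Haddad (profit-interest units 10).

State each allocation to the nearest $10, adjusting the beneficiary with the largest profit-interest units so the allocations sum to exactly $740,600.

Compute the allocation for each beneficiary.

Profit-interest units total: 49.
Pro-rata amounts: Delacroix 3/49 × $740,600 = 45,342.86; Petrov 4/49 × $740,600 = 60,457.14; Kowalski 15/49 × $740,600 = 226,714.29; Okafor 17/49 × $740,600 = 256,942.86; Haddad 10/49 × $740,600 = 151,142.86.
Rounded to nearest $10: Delacroix $45,340; Petrov $60,460; Kowalski $226,710; Okafor $256,940; Haddad $151,140. Sum = $740,590.
Difference $740,600 − $740,590 = +$10 applied to largest profit-interest units (Okafor): Okafor becomes $256,950.

Delacroix: $45,340 | Petrov: $60,460 | Kowalski: $226,710 | Okafor: $256,950 | Haddad: $151,140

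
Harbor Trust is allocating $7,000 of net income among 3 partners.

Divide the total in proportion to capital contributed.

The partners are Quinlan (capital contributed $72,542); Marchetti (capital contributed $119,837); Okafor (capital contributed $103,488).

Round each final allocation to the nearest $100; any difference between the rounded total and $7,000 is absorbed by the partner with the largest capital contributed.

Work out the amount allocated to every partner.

Sum of capital contributed: 72,542 + 119,837 + 103,488 = 295,867.
Raw shares: Quinlan 1,716.29; Marchetti 2,835.26; Okafor 2,448.45.
Rounded to nearest $100: Quinlan $1,700; Marchetti $2,800; Okafor $2,400. Sum = $6,900.
Difference $7,000 − $6,900 = +$100 applied to largest capital contributed (Marchetti): Marchetti becomes $2,900.

Quinlan: $1,700; Marchetti: $2,900; Okafor: $2,400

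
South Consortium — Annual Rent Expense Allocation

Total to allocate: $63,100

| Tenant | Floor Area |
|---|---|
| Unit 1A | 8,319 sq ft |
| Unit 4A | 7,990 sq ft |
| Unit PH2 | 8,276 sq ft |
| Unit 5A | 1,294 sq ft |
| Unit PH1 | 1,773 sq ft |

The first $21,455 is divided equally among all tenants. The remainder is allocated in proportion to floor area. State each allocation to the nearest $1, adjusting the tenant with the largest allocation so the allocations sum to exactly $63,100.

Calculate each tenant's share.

First tranche $21,455 split equally: $4,291 each.
Remainder $41,645 by floor area (total 27,652): Unit 1A 12,528.74 → $12,529; Unit 4A 12,033.25 → $12,033; Unit PH2 12,463.98 → $12,464; Unit 5A 1,948.81 → $1,949; Unit PH1 2,670.21 → $2,670.
Totals: Unit 1A $4,291 + $12,529 = $16,820; Unit 4A $4,291 + $12,033 = $16,324; Unit PH2 $4,291 + $12,464 = $16,755; Unit 5A $4,291 + $1,949 = $6,240; Unit PH1 $4,291 + $2,670 = $6,961.

Unit 1A: $16,820; Unit 4A: $16,324; Unit PH2: $16,755; Unit 5A: $6,240; Unit PH1: $6,961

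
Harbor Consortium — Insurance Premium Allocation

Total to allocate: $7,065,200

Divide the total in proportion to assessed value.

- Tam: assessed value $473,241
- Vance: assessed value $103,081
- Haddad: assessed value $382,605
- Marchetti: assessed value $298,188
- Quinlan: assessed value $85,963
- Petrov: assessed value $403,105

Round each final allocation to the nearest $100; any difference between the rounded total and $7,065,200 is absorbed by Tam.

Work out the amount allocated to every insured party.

Tam: $1,914,700; Vance: $417,100; Haddad: $1,548,100; Marchetti: $1,206,500; Quinlan: $347,800; Petrov: $1,631,000

Sum of assessed value: 1,746,183.
Raw shares: Tam 473,241/1,746,183 × $7,065,200 = 1,914,772.00; Vance 103,081/1,746,183 × $7,065,200 = 417,074.20; Haddad 382,605/1,746,183 × $7,065,200 = 1,548,051.29; Marchetti 298,188/1,746,183 × $7,065,200 = 1,206,493.17; Quinlan 85,963/1,746,183 × $7,065,200 = 347,813.37; Petrov 403,105/1,746,183 × $7,065,200 = 1,630,995.98.
At nearest $100: Tam $1,914,800; Vance $417,100; Haddad $1,548,100; Marchetti $1,206,500; Quinlan $347,800; Petrov $1,631,000. Sum = $7,065,300.
Difference $7,065,200 − $7,065,300 = −$100 applied to Tam: Tam becomes $1,914,700.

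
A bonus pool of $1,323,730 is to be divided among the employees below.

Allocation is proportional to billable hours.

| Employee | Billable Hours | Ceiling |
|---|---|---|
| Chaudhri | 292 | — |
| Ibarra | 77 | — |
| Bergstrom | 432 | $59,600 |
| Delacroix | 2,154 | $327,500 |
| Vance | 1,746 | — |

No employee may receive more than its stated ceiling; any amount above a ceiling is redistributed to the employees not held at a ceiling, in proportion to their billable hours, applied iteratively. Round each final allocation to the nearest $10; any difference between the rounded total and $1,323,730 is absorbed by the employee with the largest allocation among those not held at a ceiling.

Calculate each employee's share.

Combined billable hours = 4,701.
Pro-rata shares before constraints: Chaudhri 82,222.75; Ibarra 21,682.03; Bergstrom 121,644.62; Delacroix 606,533.59; Vance 491,647.01.
Held at cap: Bergstrom ($59,600), Delacroix ($327,500); remaining pool $936,630 reallocated over remaining billable hours 2,115.
Shares after redistribution: Chaudhri 129,312.51 → $129,310; Ibarra 34,099.53 → $34,100; Vance 773,217.96 → $773,220.

Chaudhri: $129,310 | Ibarra: $34,100 | Bergstrom: $59,600 | Delacroix: $327,500 | Vance: $773,220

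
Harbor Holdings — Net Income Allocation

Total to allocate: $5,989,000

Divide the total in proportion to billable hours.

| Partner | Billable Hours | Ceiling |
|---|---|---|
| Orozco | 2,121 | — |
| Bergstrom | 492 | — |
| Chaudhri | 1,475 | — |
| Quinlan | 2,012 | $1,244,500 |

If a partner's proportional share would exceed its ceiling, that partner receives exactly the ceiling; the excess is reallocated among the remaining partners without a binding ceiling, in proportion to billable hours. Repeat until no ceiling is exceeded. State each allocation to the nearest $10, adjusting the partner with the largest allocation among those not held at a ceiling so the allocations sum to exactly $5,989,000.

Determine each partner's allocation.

Total billable hours = 6,100.
Proportional shares (ignoring caps): Orozco 2,082,404.75; Bergstrom 483,047.21; Chaudhri 1,448,159.84; Quinlan 1,975,388.20.
Cap binds for Quinlan ($1,244,500); remaining pool $4,744,500 reallocated over remaining billable hours 4,088.
Shares after redistribution: Orozco 2,461,615.58 → $2,461,620; Bergstrom 571,011.25 → $571,010; Chaudhri 1,711,873.17 → $1,711,870.

Orozco: $2,461,620 | Bergstrom: $571,010 | Chaudhri: $1,711,870 | Quinlan: $1,244,500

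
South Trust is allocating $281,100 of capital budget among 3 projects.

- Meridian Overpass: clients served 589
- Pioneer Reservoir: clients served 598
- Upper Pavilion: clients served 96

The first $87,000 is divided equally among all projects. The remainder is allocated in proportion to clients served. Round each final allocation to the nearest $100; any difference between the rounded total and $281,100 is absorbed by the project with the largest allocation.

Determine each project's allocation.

Meridian Overpass: $118,100 | Pioneer Reservoir: $119,500 | Upper Pavilion: $43,500

Equal tier: $87,000 ÷ 3 = $29,000 apiece.
Remainder $194,100 by clients served (total 1,283): Meridian Overpass 89,107.48 → $89,100; Pioneer Reservoir 90,469.06 → $90,500; Upper Pavilion 14,523.46 → $14,500.
Totals: Meridian Overpass $29,000 + $89,100 = $118,100; Pioneer Reservoir $29,000 + $90,500 = $119,500; Upper Pavilion $29,000 + $14,500 = $43,500.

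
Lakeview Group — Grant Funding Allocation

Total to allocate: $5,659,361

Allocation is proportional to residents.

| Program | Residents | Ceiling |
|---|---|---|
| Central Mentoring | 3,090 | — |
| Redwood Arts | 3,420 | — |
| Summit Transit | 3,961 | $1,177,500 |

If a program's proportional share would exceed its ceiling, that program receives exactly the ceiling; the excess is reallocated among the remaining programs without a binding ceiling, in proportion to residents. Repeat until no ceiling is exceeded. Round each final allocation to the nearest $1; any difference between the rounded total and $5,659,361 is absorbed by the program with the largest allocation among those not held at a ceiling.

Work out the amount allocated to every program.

Central Mentoring: $2,127,335 · Redwood Arts: $2,354,526 · Summit Transit: $1,177,500

Sum of residents: 10,471.
Proportional shares (ignoring caps): Central Mentoring 1,670,081.70; Redwood Arts 1,848,439.94; Summit Transit 2,140,839.36.
Capped: Summit Transit ($1,177,500); balance $4,481,861 reallocated over remaining residents 6,510.
Shares after redistribution: Central Mentoring 2,127,334.94 → $2,127,335; Redwood Arts 2,354,526.06 → $2,354,526.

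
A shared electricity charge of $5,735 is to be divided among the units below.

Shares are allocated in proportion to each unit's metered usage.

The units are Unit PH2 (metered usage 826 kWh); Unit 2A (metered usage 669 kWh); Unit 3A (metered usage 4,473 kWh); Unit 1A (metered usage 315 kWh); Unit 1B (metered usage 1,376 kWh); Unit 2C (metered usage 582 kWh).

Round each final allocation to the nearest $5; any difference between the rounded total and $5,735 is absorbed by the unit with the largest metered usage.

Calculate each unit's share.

Unit PH2: $575; Unit 2A: $465; Unit 3A: $3,110; Unit 1A: $220; Unit 1B: $960; Unit 2C: $405

Metered usage total: 8,241.
Unrounded shares: Unit PH2 826/8,241 × $5,735 = 574.82; Unit 2A 669/8,241 × $5,735 = 465.56; Unit 3A 4,473/8,241 × $5,735 = 3,112.81; Unit 1A 315/8,241 × $5,735 = 219.21; Unit 1B 1,376/8,241 × $5,735 = 957.57; Unit 2C 582/8,241 × $5,735 = 405.02.
After rounding ($5): Unit PH2 $575; Unit 2A $465; Unit 3A $3,115; Unit 1A $220; Unit 1B $960; Unit 2C $405. Sum = $5,740.
Difference $5,735 − $5,740 = −$5 applied to largest metered usage (Unit 3A): Unit 3A becomes $3,110.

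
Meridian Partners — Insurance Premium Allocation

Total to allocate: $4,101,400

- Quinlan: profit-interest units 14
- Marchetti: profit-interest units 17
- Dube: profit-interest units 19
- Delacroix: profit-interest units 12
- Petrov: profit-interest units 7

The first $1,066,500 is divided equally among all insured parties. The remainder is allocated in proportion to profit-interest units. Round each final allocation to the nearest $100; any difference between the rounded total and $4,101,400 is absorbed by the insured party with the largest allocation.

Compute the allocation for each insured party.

Equal tier: $1,066,500 ÷ 5 = $213,300 apiece.
Remainder $3,034,900 by profit-interest units (total 69): Quinlan 615,776.81 → $615,800; Marchetti 747,728.99 → $747,700; Dube 835,697.10 → $835,700; Delacroix 527,808.70 → $527,800; Petrov 307,888.41 → $307,900.
Totals: Quinlan $213,300 + $615,800 = $829,100; Marchetti $213,300 + $747,700 = $961,000; Dube $213,300 + $835,700 = $1,049,000; Delacroix $213,300 + $527,800 = $741,100; Petrov $213,300 + $307,900 = $521,200.

Quinlan: $829,100 · Marchetti: $961,000 · Dube: $1,049,000 · Delacroix: $741,100 · Petrov: $521,200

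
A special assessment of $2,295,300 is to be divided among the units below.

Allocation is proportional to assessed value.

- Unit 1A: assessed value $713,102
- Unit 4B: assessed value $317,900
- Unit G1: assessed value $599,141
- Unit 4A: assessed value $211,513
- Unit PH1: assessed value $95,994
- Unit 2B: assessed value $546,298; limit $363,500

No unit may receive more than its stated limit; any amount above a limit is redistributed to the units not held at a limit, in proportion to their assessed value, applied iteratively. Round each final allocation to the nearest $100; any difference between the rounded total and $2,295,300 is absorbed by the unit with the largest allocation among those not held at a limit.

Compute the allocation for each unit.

Sum of assessed value: 2,483,948.
Unconstrained shares: Unit 1A 658,944.16; Unit 4B 293,756.50; Unit G1 553,638.13; Unit 4A 195,449.26; Unit PH1 88,703.56; Unit 2B 504,808.39.
Held at cap: Unit 2B ($363,500); balance $1,931,800 reallocated over remaining assessed value 1,937,650.
Remaining shares: Unit 1A 710,949.06 → $710,900; Unit 4B 316,940.22 → $316,900; Unit G1 597,332.12 → $597,300; Unit 4A 210,874.42 → $210,900; Unit PH1 95,704.18 → $95,700.
Rounding difference +$100 applied to Unit 1A → $711,000.

Unit 1A: $711,000 · Unit 4B: $316,900 · Unit G1: $597,300 · Unit 4A: $210,900 · Unit PH1: $95,700 · Unit 2B: $363,500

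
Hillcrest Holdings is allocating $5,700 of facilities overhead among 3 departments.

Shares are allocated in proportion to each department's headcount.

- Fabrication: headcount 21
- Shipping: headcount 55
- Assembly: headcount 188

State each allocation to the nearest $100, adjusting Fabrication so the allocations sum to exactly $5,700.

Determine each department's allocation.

Fabrication: $400 · Shipping: $1,200 · Assembly: $4,100

Total headcount = 264.
Unrounded shares: Fabrication 21/264 × $5,700 = 453.41; Shipping 55/264 × $5,700 = 1,187.50; Assembly 188/264 × $5,700 = 4,059.09.
Rounded to nearest $100: Fabrication $500; Shipping $1,200; Assembly $4,100. Sum = $5,800.
Difference $5,700 − $5,800 = −$100 applied to Fabrication: Fabrication becomes $400.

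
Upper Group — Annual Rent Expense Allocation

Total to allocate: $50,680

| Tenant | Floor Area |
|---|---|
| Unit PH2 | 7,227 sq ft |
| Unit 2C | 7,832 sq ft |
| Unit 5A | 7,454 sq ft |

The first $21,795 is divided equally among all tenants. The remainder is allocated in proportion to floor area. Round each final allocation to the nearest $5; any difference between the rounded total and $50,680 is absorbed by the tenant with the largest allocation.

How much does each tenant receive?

Unit PH2: $16,540; Unit 2C: $17,310; Unit 5A: $16,830

First tranche $21,795 split equally: $7,265 each.
Remainder $28,885 by floor area (total 22,513): Unit PH2 9,272.505 → $9,275; Unit 2C 10,048.74 → $10,050; Unit 5A 9,563.75 → $9,565.
Rounding difference −$5 on remainder applied to Unit 2C.
Totals: Unit PH2 $7,265 + $9,275 = $16,540; Unit 2C $7,265 + $10,045 = $17,310; Unit 5A $7,265 + $9,565 = $16,830.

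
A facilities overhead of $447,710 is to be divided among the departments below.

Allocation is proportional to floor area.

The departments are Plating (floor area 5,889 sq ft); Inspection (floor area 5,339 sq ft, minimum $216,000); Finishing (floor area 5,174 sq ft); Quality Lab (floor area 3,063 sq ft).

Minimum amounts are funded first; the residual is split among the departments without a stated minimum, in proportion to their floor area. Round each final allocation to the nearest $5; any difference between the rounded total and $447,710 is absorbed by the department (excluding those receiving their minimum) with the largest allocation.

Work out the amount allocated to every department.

Minimums first: Inspection $216,000. Remaining pool $231,710.
Remaining pool split over remaining floor area 14,126: Plating 96,597.78 → $96,600; Finishing 84,869.57 → $84,870; Quality Lab 50,242.65 → $50,245.
Rounding difference −$5 applied to Plating → $96,595.

Plating: $96,595 | Inspection: $216,000 | Finishing: $84,870 | Quality Lab: $50,245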